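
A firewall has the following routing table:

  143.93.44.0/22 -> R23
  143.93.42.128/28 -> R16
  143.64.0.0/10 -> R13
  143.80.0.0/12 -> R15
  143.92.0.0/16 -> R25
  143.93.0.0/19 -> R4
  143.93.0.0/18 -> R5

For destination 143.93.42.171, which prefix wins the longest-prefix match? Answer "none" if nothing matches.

Entries matching 143.93.42.171:
  143.64.0.0/10 (143.64.0.0 - 143.127.255.255)
  143.80.0.0/12 (143.80.0.0 - 143.95.255.255)
  143.93.0.0/18 (143.93.0.0 - 143.93.63.255)
Most specific is 143.93.0.0/18.

143.93.0.0/18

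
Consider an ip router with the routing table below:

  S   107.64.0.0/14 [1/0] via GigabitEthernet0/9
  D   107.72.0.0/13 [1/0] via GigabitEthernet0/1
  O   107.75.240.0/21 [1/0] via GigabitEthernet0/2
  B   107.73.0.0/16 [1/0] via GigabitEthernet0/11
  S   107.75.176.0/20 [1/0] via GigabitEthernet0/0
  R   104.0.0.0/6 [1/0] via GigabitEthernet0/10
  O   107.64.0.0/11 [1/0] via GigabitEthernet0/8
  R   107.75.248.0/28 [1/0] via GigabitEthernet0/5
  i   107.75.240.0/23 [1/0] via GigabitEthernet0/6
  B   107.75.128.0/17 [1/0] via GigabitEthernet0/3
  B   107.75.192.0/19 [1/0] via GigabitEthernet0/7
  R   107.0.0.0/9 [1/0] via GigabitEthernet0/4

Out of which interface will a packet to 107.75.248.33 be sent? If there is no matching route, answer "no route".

GigabitEthernet0/3

Routes whose prefix contains 107.75.248.33:
  104.0.0.0/6 (104.0.0.0 - 107.255.255.255) -> GigabitEthernet0/10
  107.0.0.0/9 (107.0.0.0 - 107.127.255.255) -> GigabitEthernet0/4
  107.64.0.0/11 (107.64.0.0 - 107.95.255.255) -> GigabitEthernet0/8
  107.72.0.0/13 (107.72.0.0 - 107.79.255.255) -> GigabitEthernet0/1
  107.75.128.0/17 (107.75.128.0 - 107.75.255.255) -> GigabitEthernet0/3
More-specific entries that do NOT match:
  107.75.248.0/28 (107.75.248.0 - 107.75.248.15) does not contain 107.75.248.33
  107.75.240.0/23 (107.75.240.0 - 107.75.241.255) does not contain 107.75.248.33
  107.75.240.0/21 (107.75.240.0 - 107.75.247.255) does not contain 107.75.248.33
  107.75.176.0/20 (107.75.176.0 - 107.75.191.255) does not contain 107.75.248.33
  107.75.192.0/19 (107.75.192.0 - 107.75.223.255) does not contain 107.75.248.33
Longest matching prefix is /17 -> interface GigabitEthernet0/3.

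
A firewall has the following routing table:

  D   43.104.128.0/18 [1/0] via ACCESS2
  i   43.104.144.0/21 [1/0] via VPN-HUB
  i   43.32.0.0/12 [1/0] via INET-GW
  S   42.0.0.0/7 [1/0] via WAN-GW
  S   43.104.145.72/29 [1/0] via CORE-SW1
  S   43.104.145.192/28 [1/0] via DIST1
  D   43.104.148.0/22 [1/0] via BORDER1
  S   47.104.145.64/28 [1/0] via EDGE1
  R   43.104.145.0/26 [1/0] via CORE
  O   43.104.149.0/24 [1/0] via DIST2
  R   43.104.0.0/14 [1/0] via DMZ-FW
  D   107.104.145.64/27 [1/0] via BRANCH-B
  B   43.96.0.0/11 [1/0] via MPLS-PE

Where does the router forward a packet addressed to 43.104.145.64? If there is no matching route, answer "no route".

Routes whose prefix contains 43.104.145.64:
  42.0.0.0/7 (42.0.0.0 - 43.255.255.255) -> WAN-GW
  43.96.0.0/11 (43.96.0.0 - 43.127.255.255) -> MPLS-PE
  43.104.0.0/14 (43.104.0.0 - 43.107.255.255) -> DMZ-FW
  43.104.128.0/18 (43.104.128.0 - 43.104.191.255) -> ACCESS2
  43.104.144.0/21 (43.104.144.0 - 43.104.151.255) -> VPN-HUB
More-specific entries that do NOT match:
  43.104.145.72/29 (43.104.145.72 - 43.104.145.79) does not contain 43.104.145.64
  43.104.145.192/28 (43.104.145.192 - 43.104.145.207) does not contain 43.104.145.64
  47.104.145.64/28 (47.104.145.64 - 47.104.145.79) does not contain 43.104.145.64
  107.104.145.64/27 (107.104.145.64 - 107.104.145.95) does not contain 43.104.145.64
  43.104.145.0/26 (43.104.145.0 - 43.104.145.63) does not contain 43.104.145.64
  43.104.149.0/24 (43.104.149.0 - 43.104.149.255) does not contain 43.104.145.64
  43.104.148.0/22 (43.104.148.0 - 43.104.151.255) does not contain 43.104.145.64
Longest matching prefix is /21 -> next hop VPN-HUB.

VPN-HUB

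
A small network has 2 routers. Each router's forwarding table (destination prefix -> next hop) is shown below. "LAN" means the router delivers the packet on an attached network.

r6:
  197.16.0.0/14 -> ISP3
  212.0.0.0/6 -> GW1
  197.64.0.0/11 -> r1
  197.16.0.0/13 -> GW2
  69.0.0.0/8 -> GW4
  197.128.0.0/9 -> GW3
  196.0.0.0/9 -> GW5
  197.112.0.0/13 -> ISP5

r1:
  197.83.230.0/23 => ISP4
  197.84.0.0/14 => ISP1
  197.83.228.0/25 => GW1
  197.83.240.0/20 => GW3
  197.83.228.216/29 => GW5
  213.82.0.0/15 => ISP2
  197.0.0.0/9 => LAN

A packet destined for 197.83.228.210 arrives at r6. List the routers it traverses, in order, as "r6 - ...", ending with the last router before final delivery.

r6 - r1

At r6: longest match for 197.83.228.210 is 197.64.0.0/11 -> r1
At r1: longest match for 197.83.228.210 is 197.0.0.0/9 -> LAN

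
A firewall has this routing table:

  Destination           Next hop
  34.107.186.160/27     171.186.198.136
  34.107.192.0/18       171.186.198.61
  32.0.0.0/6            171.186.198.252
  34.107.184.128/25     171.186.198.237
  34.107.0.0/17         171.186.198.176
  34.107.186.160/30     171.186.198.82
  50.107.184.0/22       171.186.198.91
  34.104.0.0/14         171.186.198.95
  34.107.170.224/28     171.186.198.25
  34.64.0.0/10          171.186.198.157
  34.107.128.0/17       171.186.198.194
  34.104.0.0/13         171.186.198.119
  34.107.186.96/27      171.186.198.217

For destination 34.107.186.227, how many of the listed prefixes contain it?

Prefixes containing 34.107.186.227:
  32.0.0.0/6 (32.0.0.0 - 35.255.255.255)
  34.64.0.0/10 (34.64.0.0 - 34.127.255.255)
  34.104.0.0/13 (34.104.0.0 - 34.111.255.255)
  34.104.0.0/14 (34.104.0.0 - 34.107.255.255)
  34.107.128.0/17 (34.107.128.0 - 34.107.255.255)
Total matching entries: 5.

5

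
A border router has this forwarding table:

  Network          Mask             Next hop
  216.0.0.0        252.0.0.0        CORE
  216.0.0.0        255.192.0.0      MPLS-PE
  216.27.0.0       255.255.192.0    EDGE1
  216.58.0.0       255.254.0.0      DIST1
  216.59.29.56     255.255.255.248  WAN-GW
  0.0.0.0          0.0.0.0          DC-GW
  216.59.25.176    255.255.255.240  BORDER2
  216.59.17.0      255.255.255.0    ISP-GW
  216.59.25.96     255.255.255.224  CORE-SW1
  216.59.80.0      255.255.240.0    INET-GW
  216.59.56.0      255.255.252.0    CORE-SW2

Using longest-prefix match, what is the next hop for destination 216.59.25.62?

Routes whose prefix contains 216.59.25.62:
  0.0.0.0/0 (default, matches everything) -> DC-GW
  216.0.0.0/6 (216.0.0.0 - 219.255.255.255) -> CORE
  216.0.0.0/10 (216.0.0.0 - 216.63.255.255) -> MPLS-PE
  216.58.0.0/15 (216.58.0.0 - 216.59.255.255) -> DIST1
More-specific entries that do NOT match:
  216.59.29.56/29 (216.59.29.56 - 216.59.29.63) does not contain 216.59.25.62
  216.59.25.176/28 (216.59.25.176 - 216.59.25.191) does not contain 216.59.25.62
  216.59.25.96/27 (216.59.25.96 - 216.59.25.127) does not contain 216.59.25.62
  216.59.17.0/24 (216.59.17.0 - 216.59.17.255) does not contain 216.59.25.62
  216.59.56.0/22 (216.59.56.0 - 216.59.59.255) does not contain 216.59.25.62
  216.59.80.0/20 (216.59.80.0 - 216.59.95.255) does not contain 216.59.25.62
  216.27.0.0/18 (216.27.0.0 - 216.27.63.255) does not contain 216.59.25.62
Longest matching prefix is /15 -> next hop DIST1.

DIST1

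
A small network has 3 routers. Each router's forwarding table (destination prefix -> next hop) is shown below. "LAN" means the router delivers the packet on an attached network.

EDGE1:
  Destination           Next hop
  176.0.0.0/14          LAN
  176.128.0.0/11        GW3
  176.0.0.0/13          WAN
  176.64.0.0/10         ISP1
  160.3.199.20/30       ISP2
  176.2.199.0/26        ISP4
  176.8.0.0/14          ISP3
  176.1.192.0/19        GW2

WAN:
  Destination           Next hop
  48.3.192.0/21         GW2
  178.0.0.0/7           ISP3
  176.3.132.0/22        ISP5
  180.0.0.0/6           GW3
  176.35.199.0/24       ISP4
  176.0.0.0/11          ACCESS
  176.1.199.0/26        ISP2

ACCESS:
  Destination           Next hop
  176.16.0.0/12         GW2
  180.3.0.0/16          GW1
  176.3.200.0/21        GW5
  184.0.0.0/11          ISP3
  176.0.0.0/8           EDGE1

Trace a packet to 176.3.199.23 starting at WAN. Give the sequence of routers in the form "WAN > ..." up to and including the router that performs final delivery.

At WAN: longest match for 176.3.199.23 is 176.0.0.0/11 -> ACCESS
At ACCESS: longest match for 176.3.199.23 is 176.0.0.0/8 -> EDGE1
At EDGE1: longest match for 176.3.199.23 is 176.0.0.0/14 -> LAN

WAN > ACCESS > EDGE1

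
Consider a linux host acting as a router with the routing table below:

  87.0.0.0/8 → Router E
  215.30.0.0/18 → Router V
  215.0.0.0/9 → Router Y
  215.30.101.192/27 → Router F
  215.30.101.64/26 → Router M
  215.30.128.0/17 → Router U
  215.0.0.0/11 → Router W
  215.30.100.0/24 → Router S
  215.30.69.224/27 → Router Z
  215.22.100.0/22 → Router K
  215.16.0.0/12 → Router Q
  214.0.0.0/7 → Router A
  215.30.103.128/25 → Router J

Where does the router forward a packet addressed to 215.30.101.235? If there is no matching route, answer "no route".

Routes whose prefix contains 215.30.101.235:
  214.0.0.0/7 (214.0.0.0 - 215.255.255.255) -> Router A
  215.0.0.0/9 (215.0.0.0 - 215.127.255.255) -> Router Y
  215.0.0.0/11 (215.0.0.0 - 215.31.255.255) -> Router W
  215.16.0.0/12 (215.16.0.0 - 215.31.255.255) -> Router Q
More-specific entries that do NOT match:
  215.30.101.192/27 (215.30.101.192 - 215.30.101.223) does not contain 215.30.101.235
  215.30.69.224/27 (215.30.69.224 - 215.30.69.255) does not contain 215.30.101.235
  215.30.101.64/26 (215.30.101.64 - 215.30.101.127) does not contain 215.30.101.235
  215.30.103.128/25 (215.30.103.128 - 215.30.103.255) does not contain 215.30.101.235
  215.30.100.0/24 (215.30.100.0 - 215.30.100.255) does not contain 215.30.101.235
  215.22.100.0/22 (215.22.100.0 - 215.22.103.255) does not contain 215.30.101.235
  215.30.0.0/18 (215.30.0.0 - 215.30.63.255) does not contain 215.30.101.235
  215.30.128.0/17 (215.30.128.0 - 215.30.255.255) does not contain 215.30.101.235
Longest matching prefix is /12 -> next hop Router Q.

Router Q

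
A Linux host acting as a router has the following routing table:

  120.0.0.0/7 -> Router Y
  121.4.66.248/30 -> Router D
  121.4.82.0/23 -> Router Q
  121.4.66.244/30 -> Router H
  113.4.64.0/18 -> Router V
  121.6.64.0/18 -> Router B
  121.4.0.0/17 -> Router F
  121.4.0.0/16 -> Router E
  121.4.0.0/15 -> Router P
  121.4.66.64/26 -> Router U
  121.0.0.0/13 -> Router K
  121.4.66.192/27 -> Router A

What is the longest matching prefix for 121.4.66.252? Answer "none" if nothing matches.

Entries matching 121.4.66.252:
  120.0.0.0/7 (120.0.0.0 - 121.255.255.255)
  121.0.0.0/13 (121.0.0.0 - 121.7.255.255)
  121.4.0.0/15 (121.4.0.0 - 121.5.255.255)
  121.4.0.0/16 (121.4.0.0 - 121.4.255.255)
  121.4.0.0/17 (121.4.0.0 - 121.4.127.255)
Most specific is 121.4.0.0/17.

121.4.0.0/17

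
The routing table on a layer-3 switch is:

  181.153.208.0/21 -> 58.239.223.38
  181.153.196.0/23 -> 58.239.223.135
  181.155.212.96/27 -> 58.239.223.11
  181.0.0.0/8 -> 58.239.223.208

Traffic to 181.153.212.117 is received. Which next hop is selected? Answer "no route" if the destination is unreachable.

58.239.223.38

Routes whose prefix contains 181.153.212.117:
  181.0.0.0/8 (181.0.0.0 - 181.255.255.255) -> 58.239.223.208
  181.153.208.0/21 (181.153.208.0 - 181.153.215.255) -> 58.239.223.38
More-specific entries that do NOT match:
  181.155.212.96/27 (181.155.212.96 - 181.155.212.127) does not contain 181.153.212.117
  181.153.196.0/23 (181.153.196.0 - 181.153.197.255) does not contain 181.153.212.117
Longest matching prefix is /21 -> next hop 58.239.223.38.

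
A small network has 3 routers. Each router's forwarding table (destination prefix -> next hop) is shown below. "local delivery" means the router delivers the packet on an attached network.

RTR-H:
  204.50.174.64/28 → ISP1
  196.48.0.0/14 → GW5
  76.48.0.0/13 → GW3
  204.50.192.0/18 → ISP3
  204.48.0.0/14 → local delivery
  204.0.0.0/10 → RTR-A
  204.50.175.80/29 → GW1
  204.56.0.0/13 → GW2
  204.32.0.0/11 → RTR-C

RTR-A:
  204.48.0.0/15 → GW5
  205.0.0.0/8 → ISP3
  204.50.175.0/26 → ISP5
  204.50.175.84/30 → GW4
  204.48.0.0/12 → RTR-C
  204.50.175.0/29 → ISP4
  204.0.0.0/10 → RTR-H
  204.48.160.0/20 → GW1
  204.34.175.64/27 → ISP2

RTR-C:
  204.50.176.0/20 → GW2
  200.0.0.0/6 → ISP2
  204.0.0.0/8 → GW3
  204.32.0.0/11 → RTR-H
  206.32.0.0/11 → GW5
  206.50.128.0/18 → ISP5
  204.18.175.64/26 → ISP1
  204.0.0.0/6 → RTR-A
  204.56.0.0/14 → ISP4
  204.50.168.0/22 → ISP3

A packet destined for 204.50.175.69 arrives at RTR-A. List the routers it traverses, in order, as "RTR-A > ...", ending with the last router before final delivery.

At RTR-A: longest match for 204.50.175.69 is 204.48.0.0/12 -> RTR-C
At RTR-C: longest match for 204.50.175.69 is 204.32.0.0/11 -> RTR-H
At RTR-H: longest match for 204.50.175.69 is 204.48.0.0/14 -> local delivery

RTR-A > RTR-C > RTR-H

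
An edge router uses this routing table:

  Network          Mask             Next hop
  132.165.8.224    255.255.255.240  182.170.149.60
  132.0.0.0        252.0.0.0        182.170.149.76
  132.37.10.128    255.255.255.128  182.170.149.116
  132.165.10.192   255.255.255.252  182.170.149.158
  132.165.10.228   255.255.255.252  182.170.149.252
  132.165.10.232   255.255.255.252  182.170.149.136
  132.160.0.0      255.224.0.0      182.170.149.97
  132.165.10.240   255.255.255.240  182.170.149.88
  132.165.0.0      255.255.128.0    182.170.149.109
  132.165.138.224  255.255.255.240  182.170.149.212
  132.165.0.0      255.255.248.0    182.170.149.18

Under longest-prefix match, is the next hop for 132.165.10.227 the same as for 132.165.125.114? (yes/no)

yes

132.165.10.227: longest match 132.165.0.0/17 -> 182.170.149.109
132.165.125.114: longest match 132.165.0.0/17 -> 182.170.149.109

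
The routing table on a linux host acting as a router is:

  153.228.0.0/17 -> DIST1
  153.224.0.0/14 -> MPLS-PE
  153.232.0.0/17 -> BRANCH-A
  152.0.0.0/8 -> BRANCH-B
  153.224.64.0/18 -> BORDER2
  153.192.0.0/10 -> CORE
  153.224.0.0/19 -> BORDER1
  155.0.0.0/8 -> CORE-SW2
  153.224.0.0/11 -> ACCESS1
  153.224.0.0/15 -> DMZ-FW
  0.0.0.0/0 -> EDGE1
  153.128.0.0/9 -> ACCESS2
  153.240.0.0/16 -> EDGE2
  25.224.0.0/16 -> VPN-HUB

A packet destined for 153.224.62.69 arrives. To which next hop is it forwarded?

DMZ-FW

Routes whose prefix contains 153.224.62.69:
  0.0.0.0/0 (default, matches everything) -> EDGE1
  153.128.0.0/9 (153.128.0.0 - 153.255.255.255) -> ACCESS2
  153.192.0.0/10 (153.192.0.0 - 153.255.255.255) -> CORE
  153.224.0.0/11 (153.224.0.0 - 153.255.255.255) -> ACCESS1
  153.224.0.0/14 (153.224.0.0 - 153.227.255.255) -> MPLS-PE
  153.224.0.0/15 (153.224.0.0 - 153.225.255.255) -> DMZ-FW
More-specific entries that do NOT match:
  153.224.0.0/19 (153.224.0.0 - 153.224.31.255) does not contain 153.224.62.69
  153.224.64.0/18 (153.224.64.0 - 153.224.127.255) does not contain 153.224.62.69
  153.228.0.0/17 (153.228.0.0 - 153.228.127.255) does not contain 153.224.62.69
  153.232.0.0/17 (153.232.0.0 - 153.232.127.255) does not contain 153.224.62.69
  153.240.0.0/16 (153.240.0.0 - 153.240.255.255) does not contain 153.224.62.69
  25.224.0.0/16 (25.224.0.0 - 25.224.255.255) does not contain 153.224.62.69
Longest matching prefix is /15 -> next hop DMZ-FW.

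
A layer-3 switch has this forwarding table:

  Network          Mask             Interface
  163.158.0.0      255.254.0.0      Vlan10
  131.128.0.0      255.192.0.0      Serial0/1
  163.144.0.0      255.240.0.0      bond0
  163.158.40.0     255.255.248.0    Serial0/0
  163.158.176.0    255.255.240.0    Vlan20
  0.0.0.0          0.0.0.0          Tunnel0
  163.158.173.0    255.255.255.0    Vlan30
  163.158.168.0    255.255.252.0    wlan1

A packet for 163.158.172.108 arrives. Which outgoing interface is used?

Vlan10

Routes whose prefix contains 163.158.172.108:
  0.0.0.0/0 (default, matches everything) -> Tunnel0
  163.144.0.0/12 (163.144.0.0 - 163.159.255.255) -> bond0
  163.158.0.0/15 (163.158.0.0 - 163.159.255.255) -> Vlan10
More-specific entries that do NOT match:
  163.158.173.0/24 (163.158.173.0 - 163.158.173.255) does not contain 163.158.172.108
  163.158.168.0/22 (163.158.168.0 - 163.158.171.255) does not contain 163.158.172.108
  163.158.40.0/21 (163.158.40.0 - 163.158.47.255) does not contain 163.158.172.108
  163.158.176.0/20 (163.158.176.0 - 163.158.191.255) does not contain 163.158.172.108
Longest matching prefix is /15 -> interface Vlan10.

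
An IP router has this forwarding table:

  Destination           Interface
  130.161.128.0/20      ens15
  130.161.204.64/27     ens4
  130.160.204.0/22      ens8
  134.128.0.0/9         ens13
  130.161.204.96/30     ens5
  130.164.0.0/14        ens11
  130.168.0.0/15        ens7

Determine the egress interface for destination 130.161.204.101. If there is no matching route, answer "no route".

No entry's prefix contains 130.161.204.101; there is no default route.

no route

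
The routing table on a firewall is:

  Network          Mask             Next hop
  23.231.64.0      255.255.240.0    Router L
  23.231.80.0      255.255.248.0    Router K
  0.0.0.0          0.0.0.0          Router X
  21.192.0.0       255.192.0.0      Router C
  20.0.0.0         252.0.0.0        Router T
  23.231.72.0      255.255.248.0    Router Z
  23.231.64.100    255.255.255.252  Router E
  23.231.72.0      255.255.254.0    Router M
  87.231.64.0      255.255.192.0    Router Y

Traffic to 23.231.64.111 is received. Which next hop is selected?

Routes whose prefix contains 23.231.64.111:
  0.0.0.0/0 (default, matches everything) -> Router X
  20.0.0.0/6 (20.0.0.0 - 23.255.255.255) -> Router T
  23.231.64.0/20 (23.231.64.0 - 23.231.79.255) -> Router L
More-specific entries that do NOT match:
  23.231.64.100/30 (23.231.64.100 - 23.231.64.103) does not contain 23.231.64.111
  23.231.72.0/23 (23.231.72.0 - 23.231.73.255) does not contain 23.231.64.111
  23.231.80.0/21 (23.231.80.0 - 23.231.87.255) does not contain 23.231.64.111
  23.231.72.0/21 (23.231.72.0 - 23.231.79.255) does not contain 23.231.64.111
Longest matching prefix is /20 -> next hop Router L.

Router L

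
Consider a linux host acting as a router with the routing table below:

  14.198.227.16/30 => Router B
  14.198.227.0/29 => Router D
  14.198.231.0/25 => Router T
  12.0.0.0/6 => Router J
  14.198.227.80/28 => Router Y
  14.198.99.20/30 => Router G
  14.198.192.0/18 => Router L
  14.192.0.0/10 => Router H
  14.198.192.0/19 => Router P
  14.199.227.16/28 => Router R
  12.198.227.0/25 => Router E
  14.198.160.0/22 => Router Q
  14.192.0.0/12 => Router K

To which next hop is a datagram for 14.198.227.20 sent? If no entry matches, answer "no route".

Routes whose prefix contains 14.198.227.20:
  12.0.0.0/6 (12.0.0.0 - 15.255.255.255) -> Router J
  14.192.0.0/10 (14.192.0.0 - 14.255.255.255) -> Router H
  14.192.0.0/12 (14.192.0.0 - 14.207.255.255) -> Router K
  14.198.192.0/18 (14.198.192.0 - 14.198.255.255) -> Router L
More-specific entries that do NOT match:
  14.198.227.16/30 (14.198.227.16 - 14.198.227.19) does not contain 14.198.227.20
  14.198.99.20/30 (14.198.99.20 - 14.198.99.23) does not contain 14.198.227.20
  14.198.227.0/29 (14.198.227.0 - 14.198.227.7) does not contain 14.198.227.20
  14.198.227.80/28 (14.198.227.80 - 14.198.227.95) does not contain 14.198.227.20
  14.199.227.16/28 (14.199.227.16 - 14.199.227.31) does not contain 14.198.227.20
  14.198.231.0/25 (14.198.231.0 - 14.198.231.127) does not contain 14.198.227.20
  12.198.227.0/25 (12.198.227.0 - 12.198.227.127) does not contain 14.198.227.20
  14.198.160.0/22 (14.198.160.0 - 14.198.163.255) does not contain 14.198.227.20
  14.198.192.0/19 (14.198.192.0 - 14.198.223.255) does not contain 14.198.227.20
Longest matching prefix is /18 -> next hop Router L.

Router L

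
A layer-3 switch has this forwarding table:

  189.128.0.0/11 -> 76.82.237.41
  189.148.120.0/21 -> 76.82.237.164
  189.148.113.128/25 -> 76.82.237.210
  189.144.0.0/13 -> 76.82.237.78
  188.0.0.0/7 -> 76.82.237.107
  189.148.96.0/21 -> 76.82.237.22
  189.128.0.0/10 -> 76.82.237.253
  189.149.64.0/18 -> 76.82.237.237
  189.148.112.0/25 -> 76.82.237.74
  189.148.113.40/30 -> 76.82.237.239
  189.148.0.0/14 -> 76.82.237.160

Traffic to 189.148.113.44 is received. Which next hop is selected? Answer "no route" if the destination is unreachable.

76.82.237.160

Routes whose prefix contains 189.148.113.44:
  188.0.0.0/7 (188.0.0.0 - 189.255.255.255) -> 76.82.237.107
  189.128.0.0/10 (189.128.0.0 - 189.191.255.255) -> 76.82.237.253
  189.128.0.0/11 (189.128.0.0 - 189.159.255.255) -> 76.82.237.41
  189.144.0.0/13 (189.144.0.0 - 189.151.255.255) -> 76.82.237.78
  189.148.0.0/14 (189.148.0.0 - 189.151.255.255) -> 76.82.237.160
More-specific entries that do NOT match:
  189.148.113.40/30 (189.148.113.40 - 189.148.113.43) does not contain 189.148.113.44
  189.148.113.128/25 (189.148.113.128 - 189.148.113.255) does not contain 189.148.113.44
  189.148.112.0/25 (189.148.112.0 - 189.148.112.127) does not contain 189.148.113.44
  189.148.120.0/21 (189.148.120.0 - 189.148.127.255) does not contain 189.148.113.44
  189.148.96.0/21 (189.148.96.0 - 189.148.103.255) does not contain 189.148.113.44
  189.149.64.0/18 (189.149.64.0 - 189.149.127.255) does not contain 189.148.113.44
Longest matching prefix is /14 -> next hop 76.82.237.160.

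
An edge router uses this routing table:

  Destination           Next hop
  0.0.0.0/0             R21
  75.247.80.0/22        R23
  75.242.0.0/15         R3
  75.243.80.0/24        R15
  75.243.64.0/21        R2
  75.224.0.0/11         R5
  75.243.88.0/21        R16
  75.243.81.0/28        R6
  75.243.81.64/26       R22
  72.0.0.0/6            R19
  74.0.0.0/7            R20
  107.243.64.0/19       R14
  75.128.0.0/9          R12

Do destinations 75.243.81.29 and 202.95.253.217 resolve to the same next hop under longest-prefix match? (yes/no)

75.243.81.29: longest match 75.242.0.0/15 -> R3
202.95.253.217: longest match 0.0.0.0/0 -> R21

no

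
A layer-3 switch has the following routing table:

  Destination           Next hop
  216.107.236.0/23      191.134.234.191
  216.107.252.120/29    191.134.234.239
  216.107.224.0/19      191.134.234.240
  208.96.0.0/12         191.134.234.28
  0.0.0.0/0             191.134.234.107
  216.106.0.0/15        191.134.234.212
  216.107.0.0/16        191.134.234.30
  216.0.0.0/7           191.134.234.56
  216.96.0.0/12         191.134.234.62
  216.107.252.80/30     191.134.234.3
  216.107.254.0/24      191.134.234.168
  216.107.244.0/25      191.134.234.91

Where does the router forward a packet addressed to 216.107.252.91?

191.134.234.240

Routes whose prefix contains 216.107.252.91:
  0.0.0.0/0 (default, matches everything) -> 191.134.234.107
  216.0.0.0/7 (216.0.0.0 - 217.255.255.255) -> 191.134.234.56
  216.96.0.0/12 (216.96.0.0 - 216.111.255.255) -> 191.134.234.62
  216.106.0.0/15 (216.106.0.0 - 216.107.255.255) -> 191.134.234.212
  216.107.0.0/16 (216.107.0.0 - 216.107.255.255) -> 191.134.234.30
  216.107.224.0/19 (216.107.224.0 - 216.107.255.255) -> 191.134.234.240
More-specific entries that do NOT match:
  216.107.252.80/30 (216.107.252.80 - 216.107.252.83) does not contain 216.107.252.91
  216.107.252.120/29 (216.107.252.120 - 216.107.252.127) does not contain 216.107.252.91
  216.107.244.0/25 (216.107.244.0 - 216.107.244.127) does not contain 216.107.252.91
  216.107.254.0/24 (216.107.254.0 - 216.107.254.255) does not contain 216.107.252.91
  216.107.236.0/23 (216.107.236.0 - 216.107.237.255) does not contain 216.107.252.91
Longest matching prefix is /19 -> next hop 191.134.234.240.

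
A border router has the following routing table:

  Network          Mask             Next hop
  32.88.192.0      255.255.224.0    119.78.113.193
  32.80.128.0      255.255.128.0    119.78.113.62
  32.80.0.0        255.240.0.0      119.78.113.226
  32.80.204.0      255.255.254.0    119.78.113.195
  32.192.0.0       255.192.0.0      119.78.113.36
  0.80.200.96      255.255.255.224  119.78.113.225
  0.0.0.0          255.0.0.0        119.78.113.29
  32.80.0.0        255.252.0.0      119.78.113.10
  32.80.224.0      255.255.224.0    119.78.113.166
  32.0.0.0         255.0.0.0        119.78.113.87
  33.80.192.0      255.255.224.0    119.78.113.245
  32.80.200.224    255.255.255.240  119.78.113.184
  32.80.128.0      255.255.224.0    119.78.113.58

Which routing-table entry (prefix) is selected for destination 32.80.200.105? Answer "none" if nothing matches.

32.80.128.0/17

Entries matching 32.80.200.105:
  32.0.0.0/8 (32.0.0.0 - 32.255.255.255)
  32.80.0.0/12 (32.80.0.0 - 32.95.255.255)
  32.80.0.0/14 (32.80.0.0 - 32.83.255.255)
  32.80.128.0/17 (32.80.128.0 - 32.80.255.255)
Most specific is 32.80.128.0/17.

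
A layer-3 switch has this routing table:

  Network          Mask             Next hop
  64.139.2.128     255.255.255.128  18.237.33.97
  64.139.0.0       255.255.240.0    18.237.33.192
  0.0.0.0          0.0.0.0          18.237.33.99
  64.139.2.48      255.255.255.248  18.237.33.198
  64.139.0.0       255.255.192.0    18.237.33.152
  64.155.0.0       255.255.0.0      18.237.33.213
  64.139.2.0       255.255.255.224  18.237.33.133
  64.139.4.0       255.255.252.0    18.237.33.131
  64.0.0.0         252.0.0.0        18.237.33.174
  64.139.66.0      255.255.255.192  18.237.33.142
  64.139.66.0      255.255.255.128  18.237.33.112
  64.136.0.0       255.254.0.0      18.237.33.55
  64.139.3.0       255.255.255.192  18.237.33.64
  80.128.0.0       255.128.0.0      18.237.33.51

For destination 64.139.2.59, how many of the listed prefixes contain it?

4

Prefixes containing 64.139.2.59:
  0.0.0.0/0 (default, matches everything)
  64.0.0.0/6 (64.0.0.0 - 67.255.255.255)
  64.139.0.0/18 (64.139.0.0 - 64.139.63.255)
  64.139.0.0/20 (64.139.0.0 - 64.139.15.255)
Total matching entries: 4.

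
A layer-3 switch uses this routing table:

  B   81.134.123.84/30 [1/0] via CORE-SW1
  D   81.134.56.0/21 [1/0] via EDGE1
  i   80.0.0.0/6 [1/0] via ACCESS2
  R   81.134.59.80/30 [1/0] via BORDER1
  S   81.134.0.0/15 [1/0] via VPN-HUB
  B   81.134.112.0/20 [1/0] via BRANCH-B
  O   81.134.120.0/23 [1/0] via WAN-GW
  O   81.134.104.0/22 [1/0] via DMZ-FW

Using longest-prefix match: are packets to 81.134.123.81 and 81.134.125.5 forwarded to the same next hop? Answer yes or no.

81.134.123.81: longest match 81.134.112.0/20 -> BRANCH-B
81.134.125.5: longest match 81.134.112.0/20 -> BRANCH-B

yes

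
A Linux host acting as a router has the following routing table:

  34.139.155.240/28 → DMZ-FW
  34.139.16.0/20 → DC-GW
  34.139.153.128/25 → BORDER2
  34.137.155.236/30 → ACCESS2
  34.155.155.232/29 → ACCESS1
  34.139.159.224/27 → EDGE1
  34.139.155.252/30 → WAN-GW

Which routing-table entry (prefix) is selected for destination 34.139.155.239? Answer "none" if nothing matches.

34.139.155.239 is outside every listed prefix and there is no default route.

none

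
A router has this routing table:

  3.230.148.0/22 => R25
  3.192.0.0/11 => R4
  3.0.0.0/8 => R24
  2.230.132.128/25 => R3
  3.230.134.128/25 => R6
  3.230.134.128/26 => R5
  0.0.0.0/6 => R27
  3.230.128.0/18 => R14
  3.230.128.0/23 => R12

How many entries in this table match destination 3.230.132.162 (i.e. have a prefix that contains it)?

3

Prefixes containing 3.230.132.162:
  0.0.0.0/6 (0.0.0.0 - 3.255.255.255)
  3.0.0.0/8 (3.0.0.0 - 3.255.255.255)
  3.230.128.0/18 (3.230.128.0 - 3.230.191.255)
Total matching entries: 3.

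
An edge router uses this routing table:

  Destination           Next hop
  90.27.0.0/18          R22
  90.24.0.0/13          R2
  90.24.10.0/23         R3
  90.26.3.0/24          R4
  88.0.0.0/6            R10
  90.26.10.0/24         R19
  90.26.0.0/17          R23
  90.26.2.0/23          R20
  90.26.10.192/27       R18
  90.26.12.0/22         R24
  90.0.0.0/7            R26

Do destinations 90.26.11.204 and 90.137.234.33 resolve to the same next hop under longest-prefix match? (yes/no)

no

90.26.11.204: longest match 90.26.0.0/17 -> R23
90.137.234.33: longest match 90.0.0.0/7 -> R26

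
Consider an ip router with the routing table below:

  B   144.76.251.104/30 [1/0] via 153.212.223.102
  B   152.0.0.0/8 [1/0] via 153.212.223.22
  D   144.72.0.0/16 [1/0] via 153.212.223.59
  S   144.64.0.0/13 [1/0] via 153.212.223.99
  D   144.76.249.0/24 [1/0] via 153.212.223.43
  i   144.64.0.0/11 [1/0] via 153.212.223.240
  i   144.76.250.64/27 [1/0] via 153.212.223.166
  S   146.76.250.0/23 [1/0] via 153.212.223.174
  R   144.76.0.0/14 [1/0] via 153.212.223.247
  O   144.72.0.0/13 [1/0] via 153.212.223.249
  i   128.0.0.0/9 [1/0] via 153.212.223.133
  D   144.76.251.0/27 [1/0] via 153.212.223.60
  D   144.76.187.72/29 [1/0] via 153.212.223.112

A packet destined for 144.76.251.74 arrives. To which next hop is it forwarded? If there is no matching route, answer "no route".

Routes whose prefix contains 144.76.251.74:
  144.64.0.0/11 (144.64.0.0 - 144.95.255.255) -> 153.212.223.240
  144.72.0.0/13 (144.72.0.0 - 144.79.255.255) -> 153.212.223.249
  144.76.0.0/14 (144.76.0.0 - 144.79.255.255) -> 153.212.223.247
More-specific entries that do NOT match:
  144.76.251.104/30 (144.76.251.104 - 144.76.251.107) does not contain 144.76.251.74
  144.76.187.72/29 (144.76.187.72 - 144.76.187.79) does not contain 144.76.251.74
  144.76.250.64/27 (144.76.250.64 - 144.76.250.95) does not contain 144.76.251.74
  144.76.251.0/27 (144.76.251.0 - 144.76.251.31) does not contain 144.76.251.74
  144.76.249.0/24 (144.76.249.0 - 144.76.249.255) does not contain 144.76.251.74
  146.76.250.0/23 (146.76.250.0 - 146.76.251.255) does not contain 144.76.251.74
  144.72.0.0/16 (144.72.0.0 - 144.72.255.255) does not contain 144.76.251.74
Longest matching prefix is /14 -> next hop 153.212.223.247.

153.212.223.247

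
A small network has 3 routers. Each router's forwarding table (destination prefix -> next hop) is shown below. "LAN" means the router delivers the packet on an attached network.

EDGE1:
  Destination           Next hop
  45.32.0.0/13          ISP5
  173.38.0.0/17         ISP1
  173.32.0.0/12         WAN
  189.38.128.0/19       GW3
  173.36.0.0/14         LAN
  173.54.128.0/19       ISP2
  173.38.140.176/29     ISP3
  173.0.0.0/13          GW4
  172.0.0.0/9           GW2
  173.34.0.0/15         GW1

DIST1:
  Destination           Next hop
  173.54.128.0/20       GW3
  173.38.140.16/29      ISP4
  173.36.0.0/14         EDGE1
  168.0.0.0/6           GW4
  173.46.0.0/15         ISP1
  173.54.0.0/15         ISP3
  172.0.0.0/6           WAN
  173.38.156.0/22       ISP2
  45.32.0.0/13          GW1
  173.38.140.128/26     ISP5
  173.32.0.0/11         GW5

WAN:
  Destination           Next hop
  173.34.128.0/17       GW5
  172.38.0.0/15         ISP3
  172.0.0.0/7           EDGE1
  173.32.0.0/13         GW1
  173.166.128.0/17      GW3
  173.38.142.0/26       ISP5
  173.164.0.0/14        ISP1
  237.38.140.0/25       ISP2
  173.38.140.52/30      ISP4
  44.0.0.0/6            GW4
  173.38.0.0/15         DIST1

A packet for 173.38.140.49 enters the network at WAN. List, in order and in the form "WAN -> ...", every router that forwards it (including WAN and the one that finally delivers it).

At WAN: longest match for 173.38.140.49 is 173.38.0.0/15 -> DIST1
At DIST1: longest match for 173.38.140.49 is 173.36.0.0/14 -> EDGE1
At EDGE1: longest match for 173.38.140.49 is 173.36.0.0/14 -> LAN

WAN -> DIST1 -> EDGE1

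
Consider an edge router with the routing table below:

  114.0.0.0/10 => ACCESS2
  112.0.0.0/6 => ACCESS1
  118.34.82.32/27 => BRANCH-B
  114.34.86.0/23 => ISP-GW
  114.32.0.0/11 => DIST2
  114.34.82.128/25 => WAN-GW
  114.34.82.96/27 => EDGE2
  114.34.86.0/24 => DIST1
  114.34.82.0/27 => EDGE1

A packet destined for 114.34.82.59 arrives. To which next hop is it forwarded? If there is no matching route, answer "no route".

DIST2

Routes whose prefix contains 114.34.82.59:
  112.0.0.0/6 (112.0.0.0 - 115.255.255.255) -> ACCESS1
  114.0.0.0/10 (114.0.0.0 - 114.63.255.255) -> ACCESS2
  114.32.0.0/11 (114.32.0.0 - 114.63.255.255) -> DIST2
More-specific entries that do NOT match:
  118.34.82.32/27 (118.34.82.32 - 118.34.82.63) does not contain 114.34.82.59
  114.34.82.96/27 (114.34.82.96 - 114.34.82.127) does not contain 114.34.82.59
  114.34.82.0/27 (114.34.82.0 - 114.34.82.31) does not contain 114.34.82.59
  114.34.82.128/25 (114.34.82.128 - 114.34.82.255) does not contain 114.34.82.59
  114.34.86.0/24 (114.34.86.0 - 114.34.86.255) does not contain 114.34.82.59
  114.34.86.0/23 (114.34.86.0 - 114.34.87.255) does not contain 114.34.82.59
Longest matching prefix is /11 -> next hop DIST2.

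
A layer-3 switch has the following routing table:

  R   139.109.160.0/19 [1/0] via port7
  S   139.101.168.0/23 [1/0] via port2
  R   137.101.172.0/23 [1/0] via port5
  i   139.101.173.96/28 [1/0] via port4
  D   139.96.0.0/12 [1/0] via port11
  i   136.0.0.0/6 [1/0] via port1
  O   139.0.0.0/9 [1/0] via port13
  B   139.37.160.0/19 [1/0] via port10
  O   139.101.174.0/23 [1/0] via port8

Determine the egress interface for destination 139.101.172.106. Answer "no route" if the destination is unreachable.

Routes whose prefix contains 139.101.172.106:
  136.0.0.0/6 (136.0.0.0 - 139.255.255.255) -> port1
  139.0.0.0/9 (139.0.0.0 - 139.127.255.255) -> port13
  139.96.0.0/12 (139.96.0.0 - 139.111.255.255) -> port11
More-specific entries that do NOT match:
  139.101.173.96/28 (139.101.173.96 - 139.101.173.111) does not contain 139.101.172.106
  139.101.168.0/23 (139.101.168.0 - 139.101.169.255) does not contain 139.101.172.106
  137.101.172.0/23 (137.101.172.0 - 137.101.173.255) does not contain 139.101.172.106
  139.101.174.0/23 (139.101.174.0 - 139.101.175.255) does not contain 139.101.172.106
  139.109.160.0/19 (139.109.160.0 - 139.109.191.255) does not contain 139.101.172.106
  139.37.160.0/19 (139.37.160.0 - 139.37.191.255) does not contain 139.101.172.106
Longest matching prefix is /12 -> interface port11.

port11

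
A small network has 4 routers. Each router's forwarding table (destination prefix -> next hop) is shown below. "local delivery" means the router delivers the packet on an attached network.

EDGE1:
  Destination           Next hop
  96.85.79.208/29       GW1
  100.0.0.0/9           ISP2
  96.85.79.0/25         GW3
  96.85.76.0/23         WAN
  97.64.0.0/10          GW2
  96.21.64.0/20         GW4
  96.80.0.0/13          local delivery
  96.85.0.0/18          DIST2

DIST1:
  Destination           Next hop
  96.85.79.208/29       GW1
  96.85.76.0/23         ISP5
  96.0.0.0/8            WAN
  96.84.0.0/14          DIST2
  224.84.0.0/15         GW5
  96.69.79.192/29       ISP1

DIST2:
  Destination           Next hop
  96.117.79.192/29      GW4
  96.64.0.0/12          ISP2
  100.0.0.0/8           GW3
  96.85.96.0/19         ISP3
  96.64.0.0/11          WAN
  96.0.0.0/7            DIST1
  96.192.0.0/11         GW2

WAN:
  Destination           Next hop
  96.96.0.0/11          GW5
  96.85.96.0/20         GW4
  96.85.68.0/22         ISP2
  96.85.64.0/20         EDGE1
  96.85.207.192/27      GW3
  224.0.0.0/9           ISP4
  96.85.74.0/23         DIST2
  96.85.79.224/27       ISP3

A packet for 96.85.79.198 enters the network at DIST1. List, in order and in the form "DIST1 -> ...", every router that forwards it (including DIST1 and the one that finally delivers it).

DIST1 -> DIST2 -> WAN -> EDGE1

At DIST1: longest match for 96.85.79.198 is 96.84.0.0/14 -> DIST2
At DIST2: longest match for 96.85.79.198 is 96.64.0.0/11 -> WAN
At WAN: longest match for 96.85.79.198 is 96.85.64.0/20 -> EDGE1
At EDGE1: longest match for 96.85.79.198 is 96.80.0.0/13 -> local delivery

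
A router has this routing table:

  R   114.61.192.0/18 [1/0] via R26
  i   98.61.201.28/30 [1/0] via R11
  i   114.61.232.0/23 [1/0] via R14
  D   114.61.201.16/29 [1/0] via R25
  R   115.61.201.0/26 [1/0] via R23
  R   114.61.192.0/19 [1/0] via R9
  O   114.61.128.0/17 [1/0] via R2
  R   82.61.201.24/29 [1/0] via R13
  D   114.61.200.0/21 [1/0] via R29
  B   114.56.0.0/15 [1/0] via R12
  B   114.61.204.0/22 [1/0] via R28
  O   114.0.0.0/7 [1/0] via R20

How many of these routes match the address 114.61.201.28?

5

Prefixes containing 114.61.201.28:
  114.0.0.0/7 (114.0.0.0 - 115.255.255.255)
  114.61.128.0/17 (114.61.128.0 - 114.61.255.255)
  114.61.192.0/18 (114.61.192.0 - 114.61.255.255)
  114.61.192.0/19 (114.61.192.0 - 114.61.223.255)
  114.61.200.0/21 (114.61.200.0 - 114.61.207.255)
Total matching entries: 5.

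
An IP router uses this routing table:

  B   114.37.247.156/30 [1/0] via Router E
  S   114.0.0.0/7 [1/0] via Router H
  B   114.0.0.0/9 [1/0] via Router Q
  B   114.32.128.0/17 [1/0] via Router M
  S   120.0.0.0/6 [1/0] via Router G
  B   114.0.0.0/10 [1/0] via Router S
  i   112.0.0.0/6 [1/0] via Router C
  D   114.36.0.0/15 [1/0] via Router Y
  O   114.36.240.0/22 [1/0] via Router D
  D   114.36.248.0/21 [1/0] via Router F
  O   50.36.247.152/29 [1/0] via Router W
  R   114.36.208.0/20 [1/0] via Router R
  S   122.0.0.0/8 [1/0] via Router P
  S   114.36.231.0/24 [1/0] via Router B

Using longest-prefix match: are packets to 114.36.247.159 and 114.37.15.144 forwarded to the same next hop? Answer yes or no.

yes

114.36.247.159: longest match 114.36.0.0/15 -> Router Y
114.37.15.144: longest match 114.36.0.0/15 -> Router Y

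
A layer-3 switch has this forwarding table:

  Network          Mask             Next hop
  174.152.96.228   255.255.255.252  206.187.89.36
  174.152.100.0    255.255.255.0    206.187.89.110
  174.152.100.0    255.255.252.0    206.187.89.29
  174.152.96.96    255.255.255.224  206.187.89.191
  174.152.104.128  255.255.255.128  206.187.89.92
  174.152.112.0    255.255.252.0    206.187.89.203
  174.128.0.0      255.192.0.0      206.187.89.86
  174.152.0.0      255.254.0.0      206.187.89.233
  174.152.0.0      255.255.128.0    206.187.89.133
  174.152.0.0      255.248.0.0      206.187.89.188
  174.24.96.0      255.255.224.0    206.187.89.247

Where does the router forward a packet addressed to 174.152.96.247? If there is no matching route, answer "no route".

Routes whose prefix contains 174.152.96.247:
  174.128.0.0/10 (174.128.0.0 - 174.191.255.255) -> 206.187.89.86
  174.152.0.0/13 (174.152.0.0 - 174.159.255.255) -> 206.187.89.188
  174.152.0.0/15 (174.152.0.0 - 174.153.255.255) -> 206.187.89.233
  174.152.0.0/17 (174.152.0.0 - 174.152.127.255) -> 206.187.89.133
More-specific entries that do NOT match:
  174.152.96.228/30 (174.152.96.228 - 174.152.96.231) does not contain 174.152.96.247
  174.152.96.96/27 (174.152.96.96 - 174.152.96.127) does not contain 174.152.96.247
  174.152.104.128/25 (174.152.104.128 - 174.152.104.255) does not contain 174.152.96.247
  174.152.100.0/24 (174.152.100.0 - 174.152.100.255) does not contain 174.152.96.247
  174.152.100.0/22 (174.152.100.0 - 174.152.103.255) does not contain 174.152.96.247
  174.152.112.0/22 (174.152.112.0 - 174.152.115.255) does not contain 174.152.96.247
  174.24.96.0/19 (174.24.96.0 - 174.24.127.255) does not contain 174.152.96.247
Longest matching prefix is /17 -> next hop 206.187.89.133.

206.187.89.133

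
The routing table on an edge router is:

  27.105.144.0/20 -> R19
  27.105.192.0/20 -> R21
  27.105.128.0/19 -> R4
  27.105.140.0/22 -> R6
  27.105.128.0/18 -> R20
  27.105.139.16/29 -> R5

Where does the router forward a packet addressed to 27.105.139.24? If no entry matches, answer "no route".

Routes whose prefix contains 27.105.139.24:
  27.105.128.0/18 (27.105.128.0 - 27.105.191.255) -> R20
  27.105.128.0/19 (27.105.128.0 - 27.105.159.255) -> R4
More-specific entries that do NOT match:
  27.105.139.16/29 (27.105.139.16 - 27.105.139.23) does not contain 27.105.139.24
  27.105.140.0/22 (27.105.140.0 - 27.105.143.255) does not contain 27.105.139.24
  27.105.144.0/20 (27.105.144.0 - 27.105.159.255) does not contain 27.105.139.24
  27.105.192.0/20 (27.105.192.0 - 27.105.207.255) does not contain 27.105.139.24
Longest matching prefix is /19 -> next hop R4.

R4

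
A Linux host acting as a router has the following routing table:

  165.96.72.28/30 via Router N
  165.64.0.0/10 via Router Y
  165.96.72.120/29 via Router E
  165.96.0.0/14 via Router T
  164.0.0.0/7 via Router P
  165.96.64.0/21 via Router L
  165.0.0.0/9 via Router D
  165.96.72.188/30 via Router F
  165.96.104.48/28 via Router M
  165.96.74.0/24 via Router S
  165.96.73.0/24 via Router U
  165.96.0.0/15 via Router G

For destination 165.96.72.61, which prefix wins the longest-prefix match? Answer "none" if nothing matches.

Entries matching 165.96.72.61:
  164.0.0.0/7 (164.0.0.0 - 165.255.255.255)
  165.0.0.0/9 (165.0.0.0 - 165.127.255.255)
  165.64.0.0/10 (165.64.0.0 - 165.127.255.255)
  165.96.0.0/14 (165.96.0.0 - 165.99.255.255)
  165.96.0.0/15 (165.96.0.0 - 165.97.255.255)
Most specific is 165.96.0.0/15.

165.96.0.0/15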